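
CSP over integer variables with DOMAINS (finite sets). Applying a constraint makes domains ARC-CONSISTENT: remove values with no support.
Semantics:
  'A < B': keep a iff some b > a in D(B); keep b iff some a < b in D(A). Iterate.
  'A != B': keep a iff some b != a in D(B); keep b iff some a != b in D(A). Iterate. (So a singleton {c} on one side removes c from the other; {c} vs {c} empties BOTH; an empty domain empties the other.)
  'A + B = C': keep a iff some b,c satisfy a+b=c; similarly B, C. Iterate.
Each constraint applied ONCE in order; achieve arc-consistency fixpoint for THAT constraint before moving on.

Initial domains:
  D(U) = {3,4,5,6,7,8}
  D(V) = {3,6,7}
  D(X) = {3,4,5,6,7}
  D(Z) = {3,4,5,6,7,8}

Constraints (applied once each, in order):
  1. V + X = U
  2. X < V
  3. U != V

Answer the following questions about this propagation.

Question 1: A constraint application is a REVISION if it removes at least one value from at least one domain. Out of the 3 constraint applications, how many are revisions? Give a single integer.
Answer: 3

Derivation:
Constraint 1 (V + X = U) on D(V)={3,6,7} D(X)={3,4,5,6,7} D(U)={3,4,5,6,7,8}: V {3,6,7}->{3}; X {3,4,5,6,7}->{3,4,5}; U {3,4,5,6,7,8}->{6,7,8} => REVISION
Constraint 2 (X < V) on D(X)={3,4,5} D(V)={3}: X {3,4,5}->{}; V {3}->{} => REVISION
Constraint 3 (U != V) on D(U)={6,7,8} D(V)={}: U {6,7,8}->{} => REVISION
Total revisions = 3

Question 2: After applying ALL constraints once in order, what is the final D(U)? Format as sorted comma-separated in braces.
Constraint 1 (V + X = U) on D(V)={3,6,7} D(X)={3,4,5,6,7} D(U)={3,4,5,6,7,8}: V {3,6,7}->{3}; X {3,4,5,6,7}->{3,4,5}; U {3,4,5,6,7,8}->{6,7,8}
Constraint 2 (X < V) on D(X)={3,4,5} D(V)={3}: X {3,4,5}->{}; V {3}->{}
Constraint 3 (U != V) on D(U)={6,7,8} D(V)={}: U {6,7,8}->{}
So after all 3 constraints: D(U) = {}

Answer: {}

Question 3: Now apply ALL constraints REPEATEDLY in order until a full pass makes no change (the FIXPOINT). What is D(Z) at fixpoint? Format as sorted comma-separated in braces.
Answer: {3,4,5,6,7,8}

Derivation:
pass 0 (initial): D(Z)={3,4,5,6,7,8}
pass 1: U {3,4,5,6,7,8}->{}; V {3,6,7}->{}; X {3,4,5,6,7}->{}
pass 2: no change
Fixpoint after 2 passes: D(Z) = {3,4,5,6,7,8}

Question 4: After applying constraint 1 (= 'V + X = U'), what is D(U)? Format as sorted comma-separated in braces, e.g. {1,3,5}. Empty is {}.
Answer: {6,7,8}

Derivation:
Constraint 1 (V + X = U) on D(V)={3,6,7} D(X)={3,4,5,6,7} D(U)={3,4,5,6,7,8}: V {3,6,7}->{3}; X {3,4,5,6,7}->{3,4,5}; U {3,4,5,6,7,8}->{6,7,8}
So after constraint 1: D(U) = {6,7,8}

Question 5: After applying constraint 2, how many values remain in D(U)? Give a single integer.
Constraint 1 (V + X = U) on D(V)={3,6,7} D(X)={3,4,5,6,7} D(U)={3,4,5,6,7,8}: V {3,6,7}->{3}; X {3,4,5,6,7}->{3,4,5}; U {3,4,5,6,7,8}->{6,7,8}
Constraint 2 (X < V) on D(X)={3,4,5} D(V)={3}: X {3,4,5}->{}; V {3}->{}
So after constraint 2: D(U)={6,7,8}, size = 3

Answer: 3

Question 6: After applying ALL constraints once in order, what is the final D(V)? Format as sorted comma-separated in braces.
Constraint 1 (V + X = U) on D(V)={3,6,7} D(X)={3,4,5,6,7} D(U)={3,4,5,6,7,8}: V {3,6,7}->{3}; X {3,4,5,6,7}->{3,4,5}; U {3,4,5,6,7,8}->{6,7,8}
Constraint 2 (X < V) on D(X)={3,4,5} D(V)={3}: X {3,4,5}->{}; V {3}->{}
Constraint 3 (U != V) on D(U)={6,7,8} D(V)={}: U {6,7,8}->{}
So after all 3 constraints: D(V) = {}

Answer: {}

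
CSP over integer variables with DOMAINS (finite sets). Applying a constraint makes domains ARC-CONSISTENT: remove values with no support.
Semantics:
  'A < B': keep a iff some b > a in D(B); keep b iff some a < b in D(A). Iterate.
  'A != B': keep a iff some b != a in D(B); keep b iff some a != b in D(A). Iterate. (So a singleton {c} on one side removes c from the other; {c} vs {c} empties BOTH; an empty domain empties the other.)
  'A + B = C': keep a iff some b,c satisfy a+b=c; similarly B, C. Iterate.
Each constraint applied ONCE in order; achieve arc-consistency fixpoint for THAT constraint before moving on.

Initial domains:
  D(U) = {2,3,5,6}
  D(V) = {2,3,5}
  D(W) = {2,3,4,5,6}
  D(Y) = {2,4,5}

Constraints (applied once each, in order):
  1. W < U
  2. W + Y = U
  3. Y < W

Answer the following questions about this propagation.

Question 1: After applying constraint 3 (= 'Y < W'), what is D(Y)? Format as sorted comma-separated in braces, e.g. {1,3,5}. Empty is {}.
Answer: {2}

Derivation:
Constraint 1 (W < U) on D(W)={2,3,4,5,6} D(U)={2,3,5,6}: W {2,3,4,5,6}->{2,3,4,5}; U {2,3,5,6}->{3,5,6}
Constraint 2 (W + Y = U) on D(W)={2,3,4,5} D(Y)={2,4,5} D(U)={3,5,6}: W {2,3,4,5}->{2,3,4}; Y {2,4,5}->{2,4}; U {3,5,6}->{5,6}
Constraint 3 (Y < W) on D(Y)={2,4} D(W)={2,3,4}: Y {2,4}->{2}; W {2,3,4}->{3,4}
So after constraint 3: D(Y) = {2}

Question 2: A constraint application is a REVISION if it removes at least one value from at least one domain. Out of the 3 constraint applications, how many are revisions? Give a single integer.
Answer: 3

Derivation:
Constraint 1 (W < U) on D(W)={2,3,4,5,6} D(U)={2,3,5,6}: W {2,3,4,5,6}->{2,3,4,5}; U {2,3,5,6}->{3,5,6} => REVISION
Constraint 2 (W + Y = U) on D(W)={2,3,4,5} D(Y)={2,4,5} D(U)={3,5,6}: W {2,3,4,5}->{2,3,4}; Y {2,4,5}->{2,4}; U {3,5,6}->{5,6} => REVISION
Constraint 3 (Y < W) on D(Y)={2,4} D(W)={2,3,4}: Y {2,4}->{2}; W {2,3,4}->{3,4} => REVISION
Total revisions = 3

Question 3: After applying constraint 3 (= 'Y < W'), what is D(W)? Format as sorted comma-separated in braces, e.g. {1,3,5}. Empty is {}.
Constraint 1 (W < U) on D(W)={2,3,4,5,6} D(U)={2,3,5,6}: W {2,3,4,5,6}->{2,3,4,5}; U {2,3,5,6}->{3,5,6}
Constraint 2 (W + Y = U) on D(W)={2,3,4,5} D(Y)={2,4,5} D(U)={3,5,6}: W {2,3,4,5}->{2,3,4}; Y {2,4,5}->{2,4}; U {3,5,6}->{5,6}
Constraint 3 (Y < W) on D(Y)={2,4} D(W)={2,3,4}: Y {2,4}->{2}; W {2,3,4}->{3,4}
So after constraint 3: D(W) = {3,4}

Answer: {3,4}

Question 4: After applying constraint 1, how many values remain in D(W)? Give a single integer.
Answer: 4

Derivation:
Constraint 1 (W < U) on D(W)={2,3,4,5,6} D(U)={2,3,5,6}: W {2,3,4,5,6}->{2,3,4,5}; U {2,3,5,6}->{3,5,6}
So after constraint 1: D(W)={2,3,4,5}, size = 4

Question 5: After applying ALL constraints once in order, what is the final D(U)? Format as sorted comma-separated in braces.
Constraint 1 (W < U) on D(W)={2,3,4,5,6} D(U)={2,3,5,6}: W {2,3,4,5,6}->{2,3,4,5}; U {2,3,5,6}->{3,5,6}
Constraint 2 (W + Y = U) on D(W)={2,3,4,5} D(Y)={2,4,5} D(U)={3,5,6}: W {2,3,4,5}->{2,3,4}; Y {2,4,5}->{2,4}; U {3,5,6}->{5,6}
Constraint 3 (Y < W) on D(Y)={2,4} D(W)={2,3,4}: Y {2,4}->{2}; W {2,3,4}->{3,4}
So after all 3 constraints: D(U) = {5,6}

Answer: {5,6}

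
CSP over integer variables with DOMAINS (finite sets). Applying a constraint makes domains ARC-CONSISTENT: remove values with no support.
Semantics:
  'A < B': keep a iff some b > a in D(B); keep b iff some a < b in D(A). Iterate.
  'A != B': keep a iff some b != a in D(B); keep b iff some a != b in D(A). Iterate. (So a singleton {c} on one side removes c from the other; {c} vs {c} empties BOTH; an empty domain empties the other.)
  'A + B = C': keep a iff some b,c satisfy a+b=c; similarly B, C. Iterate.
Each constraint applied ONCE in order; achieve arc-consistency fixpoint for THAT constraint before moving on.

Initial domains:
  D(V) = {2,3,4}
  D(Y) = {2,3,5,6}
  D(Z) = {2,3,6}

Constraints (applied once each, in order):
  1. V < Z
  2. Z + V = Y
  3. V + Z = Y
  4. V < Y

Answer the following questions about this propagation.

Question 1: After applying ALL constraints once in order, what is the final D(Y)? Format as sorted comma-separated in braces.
Constraint 1 (V < Z) on D(V)={2,3,4} D(Z)={2,3,6}: Z {2,3,6}->{3,6}
Constraint 2 (Z + V = Y) on D(Z)={3,6} D(V)={2,3,4} D(Y)={2,3,5,6}: Z {3,6}->{3}; V {2,3,4}->{2,3}; Y {2,3,5,6}->{5,6}
Constraint 3 (V + Z = Y) on D(V)={2,3} D(Z)={3} D(Y)={5,6}: no change
Constraint 4 (V < Y) on D(V)={2,3} D(Y)={5,6}: no change
So after all 4 constraints: D(Y) = {5,6}

Answer: {5,6}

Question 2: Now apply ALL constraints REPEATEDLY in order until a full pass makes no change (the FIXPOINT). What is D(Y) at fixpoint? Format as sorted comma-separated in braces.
pass 0 (initial): D(Y)={2,3,5,6}
pass 1: V {2,3,4}->{2,3}; Y {2,3,5,6}->{5,6}; Z {2,3,6}->{3}
pass 2: V {2,3}->{2}; Y {5,6}->{5}
pass 3: no change
Fixpoint after 3 passes: D(Y) = {5}

Answer: {5}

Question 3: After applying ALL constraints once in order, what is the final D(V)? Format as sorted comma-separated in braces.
Constraint 1 (V < Z) on D(V)={2,3,4} D(Z)={2,3,6}: Z {2,3,6}->{3,6}
Constraint 2 (Z + V = Y) on D(Z)={3,6} D(V)={2,3,4} D(Y)={2,3,5,6}: Z {3,6}->{3}; V {2,3,4}->{2,3}; Y {2,3,5,6}->{5,6}
Constraint 3 (V + Z = Y) on D(V)={2,3} D(Z)={3} D(Y)={5,6}: no change
Constraint 4 (V < Y) on D(V)={2,3} D(Y)={5,6}: no change
So after all 4 constraints: D(V) = {2,3}

Answer: {2,3}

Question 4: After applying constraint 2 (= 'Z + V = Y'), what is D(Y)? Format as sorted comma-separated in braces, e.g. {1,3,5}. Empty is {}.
Answer: {5,6}

Derivation:
Constraint 1 (V < Z) on D(V)={2,3,4} D(Z)={2,3,6}: Z {2,3,6}->{3,6}
Constraint 2 (Z + V = Y) on D(Z)={3,6} D(V)={2,3,4} D(Y)={2,3,5,6}: Z {3,6}->{3}; V {2,3,4}->{2,3}; Y {2,3,5,6}->{5,6}
So after constraint 2: D(Y) = {5,6}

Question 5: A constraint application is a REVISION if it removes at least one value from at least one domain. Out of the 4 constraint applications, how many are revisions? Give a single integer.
Answer: 2

Derivation:
Constraint 1 (V < Z) on D(V)={2,3,4} D(Z)={2,3,6}: Z {2,3,6}->{3,6} => REVISION
Constraint 2 (Z + V = Y) on D(Z)={3,6} D(V)={2,3,4} D(Y)={2,3,5,6}: Z {3,6}->{3}; V {2,3,4}->{2,3}; Y {2,3,5,6}->{5,6} => REVISION
Constraint 3 (V + Z = Y) on D(V)={2,3} D(Z)={3} D(Y)={5,6}: no change => not a revision
Constraint 4 (V < Y) on D(V)={2,3} D(Y)={5,6}: no change => not a revision
Total revisions = 2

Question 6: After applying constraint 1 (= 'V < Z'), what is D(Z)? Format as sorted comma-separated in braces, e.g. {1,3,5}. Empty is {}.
Answer: {3,6}

Derivation:
Constraint 1 (V < Z) on D(V)={2,3,4} D(Z)={2,3,6}: Z {2,3,6}->{3,6}
So after constraint 1: D(Z) = {3,6}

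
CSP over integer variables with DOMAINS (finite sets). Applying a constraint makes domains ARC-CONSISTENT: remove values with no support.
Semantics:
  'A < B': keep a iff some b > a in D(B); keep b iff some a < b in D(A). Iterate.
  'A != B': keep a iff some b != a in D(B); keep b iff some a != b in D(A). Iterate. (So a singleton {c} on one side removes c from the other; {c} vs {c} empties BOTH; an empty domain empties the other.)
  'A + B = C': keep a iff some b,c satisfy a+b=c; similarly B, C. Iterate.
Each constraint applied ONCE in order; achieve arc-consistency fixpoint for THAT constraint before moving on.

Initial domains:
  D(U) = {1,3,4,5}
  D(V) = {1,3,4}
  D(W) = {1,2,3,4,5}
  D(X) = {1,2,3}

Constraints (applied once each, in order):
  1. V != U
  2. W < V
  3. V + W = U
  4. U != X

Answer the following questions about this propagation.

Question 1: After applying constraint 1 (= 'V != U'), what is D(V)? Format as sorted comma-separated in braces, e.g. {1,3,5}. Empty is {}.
Answer: {1,3,4}

Derivation:
Constraint 1 (V != U) on D(V)={1,3,4} D(U)={1,3,4,5}: no change
So after constraint 1: D(V) = {1,3,4}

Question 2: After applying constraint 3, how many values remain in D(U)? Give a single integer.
Answer: 2

Derivation:
Constraint 1 (V != U) on D(V)={1,3,4} D(U)={1,3,4,5}: no change
Constraint 2 (W < V) on D(W)={1,2,3,4,5} D(V)={1,3,4}: W {1,2,3,4,5}->{1,2,3}; V {1,3,4}->{3,4}
Constraint 3 (V + W = U) on D(V)={3,4} D(W)={1,2,3} D(U)={1,3,4,5}: W {1,2,3}->{1,2}; U {1,3,4,5}->{4,5}
So after constraint 3: D(U)={4,5}, size = 2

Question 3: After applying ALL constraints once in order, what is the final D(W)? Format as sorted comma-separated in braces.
Answer: {1,2}

Derivation:
Constraint 1 (V != U) on D(V)={1,3,4} D(U)={1,3,4,5}: no change
Constraint 2 (W < V) on D(W)={1,2,3,4,5} D(V)={1,3,4}: W {1,2,3,4,5}->{1,2,3}; V {1,3,4}->{3,4}
Constraint 3 (V + W = U) on D(V)={3,4} D(W)={1,2,3} D(U)={1,3,4,5}: W {1,2,3}->{1,2}; U {1,3,4,5}->{4,5}
Constraint 4 (U != X) on D(U)={4,5} D(X)={1,2,3}: no change
So after all 4 constraints: D(W) = {1,2}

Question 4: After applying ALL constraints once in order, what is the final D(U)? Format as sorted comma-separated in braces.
Answer: {4,5}

Derivation:
Constraint 1 (V != U) on D(V)={1,3,4} D(U)={1,3,4,5}: no change
Constraint 2 (W < V) on D(W)={1,2,3,4,5} D(V)={1,3,4}: W {1,2,3,4,5}->{1,2,3}; V {1,3,4}->{3,4}
Constraint 3 (V + W = U) on D(V)={3,4} D(W)={1,2,3} D(U)={1,3,4,5}: W {1,2,3}->{1,2}; U {1,3,4,5}->{4,5}
Constraint 4 (U != X) on D(U)={4,5} D(X)={1,2,3}: no change
So after all 4 constraints: D(U) = {4,5}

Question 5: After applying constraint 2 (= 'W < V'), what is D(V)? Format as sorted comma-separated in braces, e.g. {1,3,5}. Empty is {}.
Answer: {3,4}

Derivation:
Constraint 1 (V != U) on D(V)={1,3,4} D(U)={1,3,4,5}: no change
Constraint 2 (W < V) on D(W)={1,2,3,4,5} D(V)={1,3,4}: W {1,2,3,4,5}->{1,2,3}; V {1,3,4}->{3,4}
So after constraint 2: D(V) = {3,4}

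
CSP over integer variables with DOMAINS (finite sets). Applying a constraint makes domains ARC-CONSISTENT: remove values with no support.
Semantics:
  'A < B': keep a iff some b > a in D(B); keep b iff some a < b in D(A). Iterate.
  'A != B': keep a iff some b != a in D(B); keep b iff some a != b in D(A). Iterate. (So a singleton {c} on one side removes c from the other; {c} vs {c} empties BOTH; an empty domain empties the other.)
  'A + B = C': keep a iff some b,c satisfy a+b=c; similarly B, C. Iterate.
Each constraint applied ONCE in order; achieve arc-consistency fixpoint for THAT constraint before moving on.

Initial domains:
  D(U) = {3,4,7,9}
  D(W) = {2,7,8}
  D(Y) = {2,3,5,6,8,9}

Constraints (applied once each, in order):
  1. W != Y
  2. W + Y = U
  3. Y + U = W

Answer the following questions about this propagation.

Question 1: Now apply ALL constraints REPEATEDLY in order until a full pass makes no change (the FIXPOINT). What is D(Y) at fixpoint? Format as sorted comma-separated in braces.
Answer: {}

Derivation:
pass 0 (initial): D(Y)={2,3,5,6,8,9}
pass 1: U {3,4,7,9}->{}; W {2,7,8}->{}; Y {2,3,5,6,8,9}->{}
pass 2: no change
Fixpoint after 2 passes: D(Y) = {}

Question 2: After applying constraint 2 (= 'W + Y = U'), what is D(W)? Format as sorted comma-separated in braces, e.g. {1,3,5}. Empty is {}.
Constraint 1 (W != Y) on D(W)={2,7,8} D(Y)={2,3,5,6,8,9}: no change
Constraint 2 (W + Y = U) on D(W)={2,7,8} D(Y)={2,3,5,6,8,9} D(U)={3,4,7,9}: W {2,7,8}->{2,7}; Y {2,3,5,6,8,9}->{2,5}; U {3,4,7,9}->{4,7,9}
So after constraint 2: D(W) = {2,7}

Answer: {2,7}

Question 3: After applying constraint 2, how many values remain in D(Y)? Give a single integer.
Constraint 1 (W != Y) on D(W)={2,7,8} D(Y)={2,3,5,6,8,9}: no change
Constraint 2 (W + Y = U) on D(W)={2,7,8} D(Y)={2,3,5,6,8,9} D(U)={3,4,7,9}: W {2,7,8}->{2,7}; Y {2,3,5,6,8,9}->{2,5}; U {3,4,7,9}->{4,7,9}
So after constraint 2: D(Y)={2,5}, size = 2

Answer: 2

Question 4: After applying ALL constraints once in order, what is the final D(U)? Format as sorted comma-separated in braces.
Constraint 1 (W != Y) on D(W)={2,7,8} D(Y)={2,3,5,6,8,9}: no change
Constraint 2 (W + Y = U) on D(W)={2,7,8} D(Y)={2,3,5,6,8,9} D(U)={3,4,7,9}: W {2,7,8}->{2,7}; Y {2,3,5,6,8,9}->{2,5}; U {3,4,7,9}->{4,7,9}
Constraint 3 (Y + U = W) on D(Y)={2,5} D(U)={4,7,9} D(W)={2,7}: Y {2,5}->{}; U {4,7,9}->{}; W {2,7}->{}
So after all 3 constraints: D(U) = {}

Answer: {}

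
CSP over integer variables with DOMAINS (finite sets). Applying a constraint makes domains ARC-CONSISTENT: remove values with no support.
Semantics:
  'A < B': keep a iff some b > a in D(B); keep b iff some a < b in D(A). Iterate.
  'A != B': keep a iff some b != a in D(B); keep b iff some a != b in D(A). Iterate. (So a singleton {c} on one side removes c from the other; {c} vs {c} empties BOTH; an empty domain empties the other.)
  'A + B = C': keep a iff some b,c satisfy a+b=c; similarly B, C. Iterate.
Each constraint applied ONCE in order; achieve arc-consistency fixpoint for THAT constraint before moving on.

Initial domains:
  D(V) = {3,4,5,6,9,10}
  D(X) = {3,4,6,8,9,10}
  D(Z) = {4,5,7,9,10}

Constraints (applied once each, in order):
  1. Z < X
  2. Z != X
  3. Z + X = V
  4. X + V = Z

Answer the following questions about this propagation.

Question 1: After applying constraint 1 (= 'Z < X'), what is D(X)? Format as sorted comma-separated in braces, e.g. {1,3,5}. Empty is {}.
Answer: {6,8,9,10}

Derivation:
Constraint 1 (Z < X) on D(Z)={4,5,7,9,10} D(X)={3,4,6,8,9,10}: Z {4,5,7,9,10}->{4,5,7,9}; X {3,4,6,8,9,10}->{6,8,9,10}
So after constraint 1: D(X) = {6,8,9,10}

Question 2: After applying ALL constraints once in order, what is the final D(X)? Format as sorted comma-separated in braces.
Answer: {}

Derivation:
Constraint 1 (Z < X) on D(Z)={4,5,7,9,10} D(X)={3,4,6,8,9,10}: Z {4,5,7,9,10}->{4,5,7,9}; X {3,4,6,8,9,10}->{6,8,9,10}
Constraint 2 (Z != X) on D(Z)={4,5,7,9} D(X)={6,8,9,10}: no change
Constraint 3 (Z + X = V) on D(Z)={4,5,7,9} D(X)={6,8,9,10} D(V)={3,4,5,6,9,10}: Z {4,5,7,9}->{4}; X {6,8,9,10}->{6}; V {3,4,5,6,9,10}->{10}
Constraint 4 (X + V = Z) on D(X)={6} D(V)={10} D(Z)={4}: X {6}->{}; V {10}->{}; Z {4}->{}
So after all 4 constraints: D(X) = {}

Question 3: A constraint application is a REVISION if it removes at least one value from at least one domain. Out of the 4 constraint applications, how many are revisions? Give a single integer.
Constraint 1 (Z < X) on D(Z)={4,5,7,9,10} D(X)={3,4,6,8,9,10}: Z {4,5,7,9,10}->{4,5,7,9}; X {3,4,6,8,9,10}->{6,8,9,10} => REVISION
Constraint 2 (Z != X) on D(Z)={4,5,7,9} D(X)={6,8,9,10}: no change => not a revision
Constraint 3 (Z + X = V) on D(Z)={4,5,7,9} D(X)={6,8,9,10} D(V)={3,4,5,6,9,10}: Z {4,5,7,9}->{4}; X {6,8,9,10}->{6}; V {3,4,5,6,9,10}->{10} => REVISION
Constraint 4 (X + V = Z) on D(X)={6} D(V)={10} D(Z)={4}: X {6}->{}; V {10}->{}; Z {4}->{} => REVISION
Total revisions = 3

Answer: 3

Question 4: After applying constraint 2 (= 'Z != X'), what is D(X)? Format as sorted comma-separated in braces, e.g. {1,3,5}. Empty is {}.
Answer: {6,8,9,10}

Derivation:
Constraint 1 (Z < X) on D(Z)={4,5,7,9,10} D(X)={3,4,6,8,9,10}: Z {4,5,7,9,10}->{4,5,7,9}; X {3,4,6,8,9,10}->{6,8,9,10}
Constraint 2 (Z != X) on D(Z)={4,5,7,9} D(X)={6,8,9,10}: no change
So after constraint 2: D(X) = {6,8,9,10}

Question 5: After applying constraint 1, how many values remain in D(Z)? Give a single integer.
Constraint 1 (Z < X) on D(Z)={4,5,7,9,10} D(X)={3,4,6,8,9,10}: Z {4,5,7,9,10}->{4,5,7,9}; X {3,4,6,8,9,10}->{6,8,9,10}
So after constraint 1: D(Z)={4,5,7,9}, size = 4

Answer: 4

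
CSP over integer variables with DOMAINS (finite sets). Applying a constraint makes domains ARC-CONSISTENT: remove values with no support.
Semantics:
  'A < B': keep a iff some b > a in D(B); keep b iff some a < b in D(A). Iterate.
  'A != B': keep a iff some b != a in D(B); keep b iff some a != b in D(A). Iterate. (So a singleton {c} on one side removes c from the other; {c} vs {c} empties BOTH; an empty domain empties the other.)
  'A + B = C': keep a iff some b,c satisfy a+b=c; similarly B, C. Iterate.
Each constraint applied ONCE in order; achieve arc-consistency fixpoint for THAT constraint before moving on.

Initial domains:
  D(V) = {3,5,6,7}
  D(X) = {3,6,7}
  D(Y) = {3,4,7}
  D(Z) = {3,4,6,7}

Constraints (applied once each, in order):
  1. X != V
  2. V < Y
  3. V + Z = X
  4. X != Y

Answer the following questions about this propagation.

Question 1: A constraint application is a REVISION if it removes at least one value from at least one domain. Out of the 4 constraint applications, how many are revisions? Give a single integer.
Constraint 1 (X != V) on D(X)={3,6,7} D(V)={3,5,6,7}: no change => not a revision
Constraint 2 (V < Y) on D(V)={3,5,6,7} D(Y)={3,4,7}: V {3,5,6,7}->{3,5,6}; Y {3,4,7}->{4,7} => REVISION
Constraint 3 (V + Z = X) on D(V)={3,5,6} D(Z)={3,4,6,7} D(X)={3,6,7}: V {3,5,6}->{3}; Z {3,4,6,7}->{3,4}; X {3,6,7}->{6,7} => REVISION
Constraint 4 (X != Y) on D(X)={6,7} D(Y)={4,7}: no change => not a revision
Total revisions = 2

Answer: 2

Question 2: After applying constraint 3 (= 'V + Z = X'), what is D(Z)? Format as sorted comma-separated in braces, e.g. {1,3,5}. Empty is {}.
Constraint 1 (X != V) on D(X)={3,6,7} D(V)={3,5,6,7}: no change
Constraint 2 (V < Y) on D(V)={3,5,6,7} D(Y)={3,4,7}: V {3,5,6,7}->{3,5,6}; Y {3,4,7}->{4,7}
Constraint 3 (V + Z = X) on D(V)={3,5,6} D(Z)={3,4,6,7} D(X)={3,6,7}: V {3,5,6}->{3}; Z {3,4,6,7}->{3,4}; X {3,6,7}->{6,7}
So after constraint 3: D(Z) = {3,4}

Answer: {3,4}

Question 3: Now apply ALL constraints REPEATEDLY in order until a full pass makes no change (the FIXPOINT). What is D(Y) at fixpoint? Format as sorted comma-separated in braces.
Answer: {4,7}

Derivation:
pass 0 (initial): D(Y)={3,4,7}
pass 1: V {3,5,6,7}->{3}; X {3,6,7}->{6,7}; Y {3,4,7}->{4,7}; Z {3,4,6,7}->{3,4}
pass 2: no change
Fixpoint after 2 passes: D(Y) = {4,7}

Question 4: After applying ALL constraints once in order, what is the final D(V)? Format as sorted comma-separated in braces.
Answer: {3}

Derivation:
Constraint 1 (X != V) on D(X)={3,6,7} D(V)={3,5,6,7}: no change
Constraint 2 (V < Y) on D(V)={3,5,6,7} D(Y)={3,4,7}: V {3,5,6,7}->{3,5,6}; Y {3,4,7}->{4,7}
Constraint 3 (V + Z = X) on D(V)={3,5,6} D(Z)={3,4,6,7} D(X)={3,6,7}: V {3,5,6}->{3}; Z {3,4,6,7}->{3,4}; X {3,6,7}->{6,7}
Constraint 4 (X != Y) on D(X)={6,7} D(Y)={4,7}: no change
So after all 4 constraints: D(V) = {3}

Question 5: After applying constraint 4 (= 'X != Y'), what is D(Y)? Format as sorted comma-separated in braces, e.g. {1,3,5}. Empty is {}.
Answer: {4,7}

Derivation:
Constraint 1 (X != V) on D(X)={3,6,7} D(V)={3,5,6,7}: no change
Constraint 2 (V < Y) on D(V)={3,5,6,7} D(Y)={3,4,7}: V {3,5,6,7}->{3,5,6}; Y {3,4,7}->{4,7}
Constraint 3 (V + Z = X) on D(V)={3,5,6} D(Z)={3,4,6,7} D(X)={3,6,7}: V {3,5,6}->{3}; Z {3,4,6,7}->{3,4}; X {3,6,7}->{6,7}
Constraint 4 (X != Y) on D(X)={6,7} D(Y)={4,7}: no change
So after constraint 4: D(Y) = {4,7}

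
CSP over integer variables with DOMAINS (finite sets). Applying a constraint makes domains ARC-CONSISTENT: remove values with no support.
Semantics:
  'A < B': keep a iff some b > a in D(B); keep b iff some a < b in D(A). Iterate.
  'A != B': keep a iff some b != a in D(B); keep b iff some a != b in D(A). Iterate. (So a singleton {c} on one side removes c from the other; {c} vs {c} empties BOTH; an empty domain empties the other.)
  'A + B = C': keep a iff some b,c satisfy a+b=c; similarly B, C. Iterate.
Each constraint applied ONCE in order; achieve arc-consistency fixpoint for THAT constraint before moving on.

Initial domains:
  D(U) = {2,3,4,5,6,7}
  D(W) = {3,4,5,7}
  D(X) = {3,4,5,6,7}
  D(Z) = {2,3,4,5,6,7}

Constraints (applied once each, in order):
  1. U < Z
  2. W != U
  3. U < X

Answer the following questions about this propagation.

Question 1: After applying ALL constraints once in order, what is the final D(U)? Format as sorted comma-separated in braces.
Constraint 1 (U < Z) on D(U)={2,3,4,5,6,7} D(Z)={2,3,4,5,6,7}: U {2,3,4,5,6,7}->{2,3,4,5,6}; Z {2,3,4,5,6,7}->{3,4,5,6,7}
Constraint 2 (W != U) on D(W)={3,4,5,7} D(U)={2,3,4,5,6}: no change
Constraint 3 (U < X) on D(U)={2,3,4,5,6} D(X)={3,4,5,6,7}: no change
So after all 3 constraints: D(U) = {2,3,4,5,6}

Answer: {2,3,4,5,6}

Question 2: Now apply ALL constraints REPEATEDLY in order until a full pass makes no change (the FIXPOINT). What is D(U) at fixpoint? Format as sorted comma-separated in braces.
Answer: {2,3,4,5,6}

Derivation:
pass 0 (initial): D(U)={2,3,4,5,6,7}
pass 1: U {2,3,4,5,6,7}->{2,3,4,5,6}; Z {2,3,4,5,6,7}->{3,4,5,6,7}
pass 2: no change
Fixpoint after 2 passes: D(U) = {2,3,4,5,6}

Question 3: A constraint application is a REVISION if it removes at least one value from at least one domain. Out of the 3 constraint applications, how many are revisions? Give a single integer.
Answer: 1

Derivation:
Constraint 1 (U < Z) on D(U)={2,3,4,5,6,7} D(Z)={2,3,4,5,6,7}: U {2,3,4,5,6,7}->{2,3,4,5,6}; Z {2,3,4,5,6,7}->{3,4,5,6,7} => REVISION
Constraint 2 (W != U) on D(W)={3,4,5,7} D(U)={2,3,4,5,6}: no change => not a revision
Constraint 3 (U < X) on D(U)={2,3,4,5,6} D(X)={3,4,5,6,7}: no change => not a revision
Total revisions = 1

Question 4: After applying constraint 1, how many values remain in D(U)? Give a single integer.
Constraint 1 (U < Z) on D(U)={2,3,4,5,6,7} D(Z)={2,3,4,5,6,7}: U {2,3,4,5,6,7}->{2,3,4,5,6}; Z {2,3,4,5,6,7}->{3,4,5,6,7}
So after constraint 1: D(U)={2,3,4,5,6}, size = 5

Answer: 5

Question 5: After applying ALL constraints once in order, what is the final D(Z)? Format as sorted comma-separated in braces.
Constraint 1 (U < Z) on D(U)={2,3,4,5,6,7} D(Z)={2,3,4,5,6,7}: U {2,3,4,5,6,7}->{2,3,4,5,6}; Z {2,3,4,5,6,7}->{3,4,5,6,7}
Constraint 2 (W != U) on D(W)={3,4,5,7} D(U)={2,3,4,5,6}: no change
Constraint 3 (U < X) on D(U)={2,3,4,5,6} D(X)={3,4,5,6,7}: no change
So after all 3 constraints: D(Z) = {3,4,5,6,7}

Answer: {3,4,5,6,7}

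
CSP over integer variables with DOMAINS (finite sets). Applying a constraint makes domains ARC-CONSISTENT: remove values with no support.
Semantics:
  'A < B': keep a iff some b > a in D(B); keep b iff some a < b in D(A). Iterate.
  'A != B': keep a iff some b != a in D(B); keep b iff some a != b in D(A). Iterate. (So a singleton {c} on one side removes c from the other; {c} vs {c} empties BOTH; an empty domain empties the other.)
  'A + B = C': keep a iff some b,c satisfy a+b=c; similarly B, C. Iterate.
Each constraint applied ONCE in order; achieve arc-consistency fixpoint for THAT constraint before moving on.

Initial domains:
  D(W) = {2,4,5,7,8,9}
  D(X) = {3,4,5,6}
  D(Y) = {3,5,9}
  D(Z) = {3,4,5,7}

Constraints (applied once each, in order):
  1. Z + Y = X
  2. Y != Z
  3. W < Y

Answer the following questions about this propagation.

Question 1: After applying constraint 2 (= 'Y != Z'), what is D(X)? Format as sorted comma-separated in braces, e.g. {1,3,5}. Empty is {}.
Constraint 1 (Z + Y = X) on D(Z)={3,4,5,7} D(Y)={3,5,9} D(X)={3,4,5,6}: Z {3,4,5,7}->{3}; Y {3,5,9}->{3}; X {3,4,5,6}->{6}
Constraint 2 (Y != Z) on D(Y)={3} D(Z)={3}: Y {3}->{}; Z {3}->{}
So after constraint 2: D(X) = {6}

Answer: {6}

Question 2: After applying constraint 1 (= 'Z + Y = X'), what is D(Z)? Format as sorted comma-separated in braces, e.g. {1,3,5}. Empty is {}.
Answer: {3}

Derivation:
Constraint 1 (Z + Y = X) on D(Z)={3,4,5,7} D(Y)={3,5,9} D(X)={3,4,5,6}: Z {3,4,5,7}->{3}; Y {3,5,9}->{3}; X {3,4,5,6}->{6}
So after constraint 1: D(Z) = {3}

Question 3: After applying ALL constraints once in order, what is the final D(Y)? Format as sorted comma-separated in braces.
Constraint 1 (Z + Y = X) on D(Z)={3,4,5,7} D(Y)={3,5,9} D(X)={3,4,5,6}: Z {3,4,5,7}->{3}; Y {3,5,9}->{3}; X {3,4,5,6}->{6}
Constraint 2 (Y != Z) on D(Y)={3} D(Z)={3}: Y {3}->{}; Z {3}->{}
Constraint 3 (W < Y) on D(W)={2,4,5,7,8,9} D(Y)={}: W {2,4,5,7,8,9}->{}
So after all 3 constraints: D(Y) = {}

Answer: {}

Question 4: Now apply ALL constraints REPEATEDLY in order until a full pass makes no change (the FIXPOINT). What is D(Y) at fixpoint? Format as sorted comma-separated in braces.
Answer: {}

Derivation:
pass 0 (initial): D(Y)={3,5,9}
pass 1: W {2,4,5,7,8,9}->{}; X {3,4,5,6}->{6}; Y {3,5,9}->{}; Z {3,4,5,7}->{}
pass 2: X {6}->{}
pass 3: no change
Fixpoint after 3 passes: D(Y) = {}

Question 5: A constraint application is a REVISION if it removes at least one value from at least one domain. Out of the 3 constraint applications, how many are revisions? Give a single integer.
Constraint 1 (Z + Y = X) on D(Z)={3,4,5,7} D(Y)={3,5,9} D(X)={3,4,5,6}: Z {3,4,5,7}->{3}; Y {3,5,9}->{3}; X {3,4,5,6}->{6} => REVISION
Constraint 2 (Y != Z) on D(Y)={3} D(Z)={3}: Y {3}->{}; Z {3}->{} => REVISION
Constraint 3 (W < Y) on D(W)={2,4,5,7,8,9} D(Y)={}: W {2,4,5,7,8,9}->{} => REVISION
Total revisions = 3

Answer: 3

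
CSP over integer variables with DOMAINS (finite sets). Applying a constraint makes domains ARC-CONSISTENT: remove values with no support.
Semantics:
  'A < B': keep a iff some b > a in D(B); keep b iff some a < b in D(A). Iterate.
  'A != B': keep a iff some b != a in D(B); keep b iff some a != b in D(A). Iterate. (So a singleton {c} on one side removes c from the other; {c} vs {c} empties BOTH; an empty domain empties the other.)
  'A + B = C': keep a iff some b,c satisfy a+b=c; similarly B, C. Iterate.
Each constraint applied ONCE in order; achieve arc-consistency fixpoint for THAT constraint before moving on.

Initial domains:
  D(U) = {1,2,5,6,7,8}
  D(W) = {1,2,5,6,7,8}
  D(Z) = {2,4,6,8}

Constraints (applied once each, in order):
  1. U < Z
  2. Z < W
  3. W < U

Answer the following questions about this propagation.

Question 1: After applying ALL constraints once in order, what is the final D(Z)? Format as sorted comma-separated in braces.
Constraint 1 (U < Z) on D(U)={1,2,5,6,7,8} D(Z)={2,4,6,8}: U {1,2,5,6,7,8}->{1,2,5,6,7}
Constraint 2 (Z < W) on D(Z)={2,4,6,8} D(W)={1,2,5,6,7,8}: Z {2,4,6,8}->{2,4,6}; W {1,2,5,6,7,8}->{5,6,7,8}
Constraint 3 (W < U) on D(W)={5,6,7,8} D(U)={1,2,5,6,7}: W {5,6,7,8}->{5,6}; U {1,2,5,6,7}->{6,7}
So after all 3 constraints: D(Z) = {2,4,6}

Answer: {2,4,6}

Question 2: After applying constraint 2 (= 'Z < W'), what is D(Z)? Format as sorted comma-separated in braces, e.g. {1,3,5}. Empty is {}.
Constraint 1 (U < Z) on D(U)={1,2,5,6,7,8} D(Z)={2,4,6,8}: U {1,2,5,6,7,8}->{1,2,5,6,7}
Constraint 2 (Z < W) on D(Z)={2,4,6,8} D(W)={1,2,5,6,7,8}: Z {2,4,6,8}->{2,4,6}; W {1,2,5,6,7,8}->{5,6,7,8}
So after constraint 2: D(Z) = {2,4,6}

Answer: {2,4,6}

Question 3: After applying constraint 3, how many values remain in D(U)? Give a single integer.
Answer: 2

Derivation:
Constraint 1 (U < Z) on D(U)={1,2,5,6,7,8} D(Z)={2,4,6,8}: U {1,2,5,6,7,8}->{1,2,5,6,7}
Constraint 2 (Z < W) on D(Z)={2,4,6,8} D(W)={1,2,5,6,7,8}: Z {2,4,6,8}->{2,4,6}; W {1,2,5,6,7,8}->{5,6,7,8}
Constraint 3 (W < U) on D(W)={5,6,7,8} D(U)={1,2,5,6,7}: W {5,6,7,8}->{5,6}; U {1,2,5,6,7}->{6,7}
So after constraint 3: D(U)={6,7}, size = 2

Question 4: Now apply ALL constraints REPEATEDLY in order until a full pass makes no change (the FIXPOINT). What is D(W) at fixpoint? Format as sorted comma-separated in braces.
pass 0 (initial): D(W)={1,2,5,6,7,8}
pass 1: U {1,2,5,6,7,8}->{6,7}; W {1,2,5,6,7,8}->{5,6}; Z {2,4,6,8}->{2,4,6}
pass 2: U {6,7}->{}; W {5,6}->{}; Z {2,4,6}->{}
pass 3: no change
Fixpoint after 3 passes: D(W) = {}

Answer: {}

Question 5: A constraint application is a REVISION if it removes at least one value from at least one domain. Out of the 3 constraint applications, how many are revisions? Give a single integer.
Constraint 1 (U < Z) on D(U)={1,2,5,6,7,8} D(Z)={2,4,6,8}: U {1,2,5,6,7,8}->{1,2,5,6,7} => REVISION
Constraint 2 (Z < W) on D(Z)={2,4,6,8} D(W)={1,2,5,6,7,8}: Z {2,4,6,8}->{2,4,6}; W {1,2,5,6,7,8}->{5,6,7,8} => REVISION
Constraint 3 (W < U) on D(W)={5,6,7,8} D(U)={1,2,5,6,7}: W {5,6,7,8}->{5,6}; U {1,2,5,6,7}->{6,7} => REVISION
Total revisions = 3

Answer: 3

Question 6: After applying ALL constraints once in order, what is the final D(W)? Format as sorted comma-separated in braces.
Constraint 1 (U < Z) on D(U)={1,2,5,6,7,8} D(Z)={2,4,6,8}: U {1,2,5,6,7,8}->{1,2,5,6,7}
Constraint 2 (Z < W) on D(Z)={2,4,6,8} D(W)={1,2,5,6,7,8}: Z {2,4,6,8}->{2,4,6}; W {1,2,5,6,7,8}->{5,6,7,8}
Constraint 3 (W < U) on D(W)={5,6,7,8} D(U)={1,2,5,6,7}: W {5,6,7,8}->{5,6}; U {1,2,5,6,7}->{6,7}
So after all 3 constraints: D(W) = {5,6}

Answer: {5,6}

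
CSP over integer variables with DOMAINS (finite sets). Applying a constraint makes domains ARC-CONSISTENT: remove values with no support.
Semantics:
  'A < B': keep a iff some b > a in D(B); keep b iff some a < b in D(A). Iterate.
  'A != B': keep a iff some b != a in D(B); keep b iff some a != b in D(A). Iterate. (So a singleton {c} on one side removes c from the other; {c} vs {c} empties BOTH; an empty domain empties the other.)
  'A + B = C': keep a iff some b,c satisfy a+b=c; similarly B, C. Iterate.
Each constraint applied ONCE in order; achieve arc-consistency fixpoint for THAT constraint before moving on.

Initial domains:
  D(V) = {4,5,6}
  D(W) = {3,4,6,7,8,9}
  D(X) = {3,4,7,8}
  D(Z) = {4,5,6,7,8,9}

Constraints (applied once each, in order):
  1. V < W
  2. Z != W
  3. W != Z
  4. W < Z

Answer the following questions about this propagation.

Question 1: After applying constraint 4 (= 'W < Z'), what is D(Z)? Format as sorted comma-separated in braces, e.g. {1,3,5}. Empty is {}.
Answer: {7,8,9}

Derivation:
Constraint 1 (V < W) on D(V)={4,5,6} D(W)={3,4,6,7,8,9}: W {3,4,6,7,8,9}->{6,7,8,9}
Constraint 2 (Z != W) on D(Z)={4,5,6,7,8,9} D(W)={6,7,8,9}: no change
Constraint 3 (W != Z) on D(W)={6,7,8,9} D(Z)={4,5,6,7,8,9}: no change
Constraint 4 (W < Z) on D(W)={6,7,8,9} D(Z)={4,5,6,7,8,9}: W {6,7,8,9}->{6,7,8}; Z {4,5,6,7,8,9}->{7,8,9}
So after constraint 4: D(Z) = {7,8,9}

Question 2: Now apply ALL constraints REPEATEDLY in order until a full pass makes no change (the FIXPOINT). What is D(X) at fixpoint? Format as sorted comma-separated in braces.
pass 0 (initial): D(X)={3,4,7,8}
pass 1: W {3,4,6,7,8,9}->{6,7,8}; Z {4,5,6,7,8,9}->{7,8,9}
pass 2: no change
Fixpoint after 2 passes: D(X) = {3,4,7,8}

Answer: {3,4,7,8}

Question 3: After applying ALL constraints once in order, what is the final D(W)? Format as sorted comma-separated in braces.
Answer: {6,7,8}

Derivation:
Constraint 1 (V < W) on D(V)={4,5,6} D(W)={3,4,6,7,8,9}: W {3,4,6,7,8,9}->{6,7,8,9}
Constraint 2 (Z != W) on D(Z)={4,5,6,7,8,9} D(W)={6,7,8,9}: no change
Constraint 3 (W != Z) on D(W)={6,7,8,9} D(Z)={4,5,6,7,8,9}: no change
Constraint 4 (W < Z) on D(W)={6,7,8,9} D(Z)={4,5,6,7,8,9}: W {6,7,8,9}->{6,7,8}; Z {4,5,6,7,8,9}->{7,8,9}
So after all 4 constraints: D(W) = {6,7,8}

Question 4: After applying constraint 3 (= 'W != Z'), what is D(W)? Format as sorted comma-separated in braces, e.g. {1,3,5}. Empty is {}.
Constraint 1 (V < W) on D(V)={4,5,6} D(W)={3,4,6,7,8,9}: W {3,4,6,7,8,9}->{6,7,8,9}
Constraint 2 (Z != W) on D(Z)={4,5,6,7,8,9} D(W)={6,7,8,9}: no change
Constraint 3 (W != Z) on D(W)={6,7,8,9} D(Z)={4,5,6,7,8,9}: no change
So after constraint 3: D(W) = {6,7,8,9}

Answer: {6,7,8,9}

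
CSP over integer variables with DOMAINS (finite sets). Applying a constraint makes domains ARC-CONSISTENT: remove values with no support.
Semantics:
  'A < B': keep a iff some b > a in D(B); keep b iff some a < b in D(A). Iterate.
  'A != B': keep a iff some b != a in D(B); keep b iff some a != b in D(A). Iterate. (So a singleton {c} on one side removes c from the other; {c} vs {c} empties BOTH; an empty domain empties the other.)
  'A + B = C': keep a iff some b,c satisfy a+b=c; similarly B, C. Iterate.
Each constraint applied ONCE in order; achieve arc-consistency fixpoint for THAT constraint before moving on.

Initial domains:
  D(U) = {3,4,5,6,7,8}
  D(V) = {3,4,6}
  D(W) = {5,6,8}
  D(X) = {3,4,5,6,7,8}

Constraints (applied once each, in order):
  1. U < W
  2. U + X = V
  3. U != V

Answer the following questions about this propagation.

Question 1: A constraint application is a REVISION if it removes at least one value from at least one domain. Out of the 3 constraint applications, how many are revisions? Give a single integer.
Answer: 2

Derivation:
Constraint 1 (U < W) on D(U)={3,4,5,6,7,8} D(W)={5,6,8}: U {3,4,5,6,7,8}->{3,4,5,6,7} => REVISION
Constraint 2 (U + X = V) on D(U)={3,4,5,6,7} D(X)={3,4,5,6,7,8} D(V)={3,4,6}: U {3,4,5,6,7}->{3}; X {3,4,5,6,7,8}->{3}; V {3,4,6}->{6} => REVISION
Constraint 3 (U != V) on D(U)={3} D(V)={6}: no change => not a revision
Total revisions = 2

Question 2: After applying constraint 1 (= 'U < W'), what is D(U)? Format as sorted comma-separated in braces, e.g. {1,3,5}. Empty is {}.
Constraint 1 (U < W) on D(U)={3,4,5,6,7,8} D(W)={5,6,8}: U {3,4,5,6,7,8}->{3,4,5,6,7}
So after constraint 1: D(U) = {3,4,5,6,7}

Answer: {3,4,5,6,7}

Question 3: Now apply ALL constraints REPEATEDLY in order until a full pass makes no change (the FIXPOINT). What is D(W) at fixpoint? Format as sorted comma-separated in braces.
Answer: {5,6,8}

Derivation:
pass 0 (initial): D(W)={5,6,8}
pass 1: U {3,4,5,6,7,8}->{3}; V {3,4,6}->{6}; X {3,4,5,6,7,8}->{3}
pass 2: no change
Fixpoint after 2 passes: D(W) = {5,6,8}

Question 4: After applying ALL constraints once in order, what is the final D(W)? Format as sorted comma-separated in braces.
Answer: {5,6,8}

Derivation:
Constraint 1 (U < W) on D(U)={3,4,5,6,7,8} D(W)={5,6,8}: U {3,4,5,6,7,8}->{3,4,5,6,7}
Constraint 2 (U + X = V) on D(U)={3,4,5,6,7} D(X)={3,4,5,6,7,8} D(V)={3,4,6}: U {3,4,5,6,7}->{3}; X {3,4,5,6,7,8}->{3}; V {3,4,6}->{6}
Constraint 3 (U != V) on D(U)={3} D(V)={6}: no change
So after all 3 constraints: D(W) = {5,6,8}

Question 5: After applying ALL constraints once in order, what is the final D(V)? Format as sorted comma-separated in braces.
Constraint 1 (U < W) on D(U)={3,4,5,6,7,8} D(W)={5,6,8}: U {3,4,5,6,7,8}->{3,4,5,6,7}
Constraint 2 (U + X = V) on D(U)={3,4,5,6,7} D(X)={3,4,5,6,7,8} D(V)={3,4,6}: U {3,4,5,6,7}->{3}; X {3,4,5,6,7,8}->{3}; V {3,4,6}->{6}
Constraint 3 (U != V) on D(U)={3} D(V)={6}: no change
So after all 3 constraints: D(V) = {6}

Answer: {6}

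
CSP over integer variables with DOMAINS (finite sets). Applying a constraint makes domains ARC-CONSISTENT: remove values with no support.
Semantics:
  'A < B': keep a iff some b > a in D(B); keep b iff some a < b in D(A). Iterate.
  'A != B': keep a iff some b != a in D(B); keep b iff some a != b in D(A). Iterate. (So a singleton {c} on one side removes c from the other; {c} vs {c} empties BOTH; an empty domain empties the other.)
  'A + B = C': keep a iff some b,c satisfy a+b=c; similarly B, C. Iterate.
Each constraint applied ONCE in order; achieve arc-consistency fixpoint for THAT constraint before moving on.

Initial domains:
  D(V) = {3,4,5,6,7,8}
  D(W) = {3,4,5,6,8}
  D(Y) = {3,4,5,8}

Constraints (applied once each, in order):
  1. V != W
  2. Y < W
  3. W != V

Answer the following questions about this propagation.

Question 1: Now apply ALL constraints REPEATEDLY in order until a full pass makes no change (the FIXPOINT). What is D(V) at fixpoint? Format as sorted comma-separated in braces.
pass 0 (initial): D(V)={3,4,5,6,7,8}
pass 1: W {3,4,5,6,8}->{4,5,6,8}; Y {3,4,5,8}->{3,4,5}
pass 2: no change
Fixpoint after 2 passes: D(V) = {3,4,5,6,7,8}

Answer: {3,4,5,6,7,8}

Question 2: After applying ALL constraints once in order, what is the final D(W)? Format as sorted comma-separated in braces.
Constraint 1 (V != W) on D(V)={3,4,5,6,7,8} D(W)={3,4,5,6,8}: no change
Constraint 2 (Y < W) on D(Y)={3,4,5,8} D(W)={3,4,5,6,8}: Y {3,4,5,8}->{3,4,5}; W {3,4,5,6,8}->{4,5,6,8}
Constraint 3 (W != V) on D(W)={4,5,6,8} D(V)={3,4,5,6,7,8}: no change
So after all 3 constraints: D(W) = {4,5,6,8}

Answer: {4,5,6,8}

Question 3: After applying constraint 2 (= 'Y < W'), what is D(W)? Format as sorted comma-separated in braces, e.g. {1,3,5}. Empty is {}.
Constraint 1 (V != W) on D(V)={3,4,5,6,7,8} D(W)={3,4,5,6,8}: no change
Constraint 2 (Y < W) on D(Y)={3,4,5,8} D(W)={3,4,5,6,8}: Y {3,4,5,8}->{3,4,5}; W {3,4,5,6,8}->{4,5,6,8}
So after constraint 2: D(W) = {4,5,6,8}

Answer: {4,5,6,8}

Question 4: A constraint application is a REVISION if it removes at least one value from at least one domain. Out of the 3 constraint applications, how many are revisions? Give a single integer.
Constraint 1 (V != W) on D(V)={3,4,5,6,7,8} D(W)={3,4,5,6,8}: no change => not a revision
Constraint 2 (Y < W) on D(Y)={3,4,5,8} D(W)={3,4,5,6,8}: Y {3,4,5,8}->{3,4,5}; W {3,4,5,6,8}->{4,5,6,8} => REVISION
Constraint 3 (W != V) on D(W)={4,5,6,8} D(V)={3,4,5,6,7,8}: no change => not a revision
Total revisions = 1

Answer: 1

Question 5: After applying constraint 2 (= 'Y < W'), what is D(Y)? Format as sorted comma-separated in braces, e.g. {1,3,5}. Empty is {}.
Answer: {3,4,5}

Derivation:
Constraint 1 (V != W) on D(V)={3,4,5,6,7,8} D(W)={3,4,5,6,8}: no change
Constraint 2 (Y < W) on D(Y)={3,4,5,8} D(W)={3,4,5,6,8}: Y {3,4,5,8}->{3,4,5}; W {3,4,5,6,8}->{4,5,6,8}
So after constraint 2: D(Y) = {3,4,5}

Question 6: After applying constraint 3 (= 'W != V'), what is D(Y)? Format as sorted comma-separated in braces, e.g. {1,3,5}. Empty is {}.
Constraint 1 (V != W) on D(V)={3,4,5,6,7,8} D(W)={3,4,5,6,8}: no change
Constraint 2 (Y < W) on D(Y)={3,4,5,8} D(W)={3,4,5,6,8}: Y {3,4,5,8}->{3,4,5}; W {3,4,5,6,8}->{4,5,6,8}
Constraint 3 (W != V) on D(W)={4,5,6,8} D(V)={3,4,5,6,7,8}: no change
So after constraint 3: D(Y) = {3,4,5}

Answer: {3,4,5}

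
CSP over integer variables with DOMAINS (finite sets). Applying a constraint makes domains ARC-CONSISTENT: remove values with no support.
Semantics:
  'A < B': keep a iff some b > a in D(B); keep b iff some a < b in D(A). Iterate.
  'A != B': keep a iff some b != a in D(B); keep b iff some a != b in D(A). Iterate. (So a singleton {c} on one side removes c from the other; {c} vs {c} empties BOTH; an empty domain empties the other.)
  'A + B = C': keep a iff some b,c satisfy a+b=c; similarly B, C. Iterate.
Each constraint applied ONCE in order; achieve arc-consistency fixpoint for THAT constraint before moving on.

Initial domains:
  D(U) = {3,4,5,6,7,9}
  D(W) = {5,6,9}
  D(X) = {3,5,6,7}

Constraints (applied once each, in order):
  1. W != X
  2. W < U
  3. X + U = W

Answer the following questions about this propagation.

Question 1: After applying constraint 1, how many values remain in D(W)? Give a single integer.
Answer: 3

Derivation:
Constraint 1 (W != X) on D(W)={5,6,9} D(X)={3,5,6,7}: no change
So after constraint 1: D(W)={5,6,9}, size = 3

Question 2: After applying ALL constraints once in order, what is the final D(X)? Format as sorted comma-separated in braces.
Constraint 1 (W != X) on D(W)={5,6,9} D(X)={3,5,6,7}: no change
Constraint 2 (W < U) on D(W)={5,6,9} D(U)={3,4,5,6,7,9}: W {5,6,9}->{5,6}; U {3,4,5,6,7,9}->{6,7,9}
Constraint 3 (X + U = W) on D(X)={3,5,6,7} D(U)={6,7,9} D(W)={5,6}: X {3,5,6,7}->{}; U {6,7,9}->{}; W {5,6}->{}
So after all 3 constraints: D(X) = {}

Answer: {}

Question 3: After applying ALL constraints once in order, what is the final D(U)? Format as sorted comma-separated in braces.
Answer: {}

Derivation:
Constraint 1 (W != X) on D(W)={5,6,9} D(X)={3,5,6,7}: no change
Constraint 2 (W < U) on D(W)={5,6,9} D(U)={3,4,5,6,7,9}: W {5,6,9}->{5,6}; U {3,4,5,6,7,9}->{6,7,9}
Constraint 3 (X + U = W) on D(X)={3,5,6,7} D(U)={6,7,9} D(W)={5,6}: X {3,5,6,7}->{}; U {6,7,9}->{}; W {5,6}->{}
So after all 3 constraints: D(U) = {}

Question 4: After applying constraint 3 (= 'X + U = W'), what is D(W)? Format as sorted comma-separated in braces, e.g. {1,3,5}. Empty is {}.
Answer: {}

Derivation:
Constraint 1 (W != X) on D(W)={5,6,9} D(X)={3,5,6,7}: no change
Constraint 2 (W < U) on D(W)={5,6,9} D(U)={3,4,5,6,7,9}: W {5,6,9}->{5,6}; U {3,4,5,6,7,9}->{6,7,9}
Constraint 3 (X + U = W) on D(X)={3,5,6,7} D(U)={6,7,9} D(W)={5,6}: X {3,5,6,7}->{}; U {6,7,9}->{}; W {5,6}->{}
So after constraint 3: D(W) = {}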